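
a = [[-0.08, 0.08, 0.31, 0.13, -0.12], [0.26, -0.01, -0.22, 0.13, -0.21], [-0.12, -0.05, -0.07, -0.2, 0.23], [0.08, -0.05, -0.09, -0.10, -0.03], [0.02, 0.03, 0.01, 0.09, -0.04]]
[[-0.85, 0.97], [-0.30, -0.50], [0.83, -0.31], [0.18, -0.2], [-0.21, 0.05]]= a@[[-0.58, 2.45], [-0.44, 4.98], [-1.63, 3.43], [-1.1, -1.8], [1.74, 0.48]]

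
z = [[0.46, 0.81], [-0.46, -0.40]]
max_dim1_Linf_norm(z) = 0.81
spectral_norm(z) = 1.10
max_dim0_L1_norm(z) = 1.21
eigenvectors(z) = [[0.80+0.00j, 0.80-0.00j],[(-0.42+0.43j), (-0.42-0.43j)]]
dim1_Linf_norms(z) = [0.81, 0.46]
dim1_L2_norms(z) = [0.93, 0.61]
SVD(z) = [[-0.84, 0.54], [0.54, 0.84]] @ diag([1.099954968081794, 0.17146156476650914]) @ [[-0.58, -0.82],[-0.82, 0.58]]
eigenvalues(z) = [(0.03+0.43j), (0.03-0.43j)]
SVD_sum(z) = [[0.54, 0.76], [-0.34, -0.48]] + [[-0.08, 0.05], [-0.12, 0.08]]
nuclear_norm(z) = 1.27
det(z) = 0.19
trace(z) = 0.06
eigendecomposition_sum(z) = [[(0.23+0.2j), (0.4-0.03j)], [(-0.23+0.02j), (-0.2+0.23j)]] + [[0.23-0.20j, 0.40+0.03j], [(-0.23-0.02j), -0.20-0.23j]]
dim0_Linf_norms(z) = [0.46, 0.81]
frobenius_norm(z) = 1.11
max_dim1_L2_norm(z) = 0.93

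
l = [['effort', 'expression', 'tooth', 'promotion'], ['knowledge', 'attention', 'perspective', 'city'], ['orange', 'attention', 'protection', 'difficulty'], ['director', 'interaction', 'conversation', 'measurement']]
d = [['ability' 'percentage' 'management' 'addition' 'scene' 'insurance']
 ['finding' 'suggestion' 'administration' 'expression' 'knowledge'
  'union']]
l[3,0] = 'director'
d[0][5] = 'insurance'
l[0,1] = 'expression'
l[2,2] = 'protection'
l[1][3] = 'city'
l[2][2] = 'protection'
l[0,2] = 'tooth'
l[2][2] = 'protection'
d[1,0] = 'finding'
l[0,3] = 'promotion'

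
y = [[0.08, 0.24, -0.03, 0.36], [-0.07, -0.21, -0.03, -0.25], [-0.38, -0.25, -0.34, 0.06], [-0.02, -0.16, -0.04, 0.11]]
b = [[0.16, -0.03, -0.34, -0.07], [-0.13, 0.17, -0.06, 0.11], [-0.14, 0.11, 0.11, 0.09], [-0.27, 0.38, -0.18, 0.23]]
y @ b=[[-0.11, 0.17, -0.11, 0.1], [0.09, -0.13, 0.08, -0.08], [0.00, -0.05, 0.10, -0.02], [-0.01, 0.01, -0.01, 0.01]]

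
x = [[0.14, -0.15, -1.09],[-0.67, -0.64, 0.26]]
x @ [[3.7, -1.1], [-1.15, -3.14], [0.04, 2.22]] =[[0.65,-2.1], [-1.73,3.32]]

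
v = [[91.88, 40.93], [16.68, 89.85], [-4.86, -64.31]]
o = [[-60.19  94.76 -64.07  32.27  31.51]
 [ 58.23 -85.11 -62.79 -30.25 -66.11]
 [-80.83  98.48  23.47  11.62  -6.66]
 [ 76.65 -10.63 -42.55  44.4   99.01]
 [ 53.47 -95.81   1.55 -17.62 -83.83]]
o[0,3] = 32.27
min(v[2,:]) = -64.31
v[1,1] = 89.85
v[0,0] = 91.88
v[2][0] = -4.86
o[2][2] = 23.47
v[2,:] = [-4.86, -64.31]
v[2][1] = -64.31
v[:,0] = [91.88, 16.68, -4.86]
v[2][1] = -64.31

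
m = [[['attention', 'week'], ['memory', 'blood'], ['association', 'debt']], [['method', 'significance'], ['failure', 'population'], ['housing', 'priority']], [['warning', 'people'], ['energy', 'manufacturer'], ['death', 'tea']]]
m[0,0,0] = 'attention'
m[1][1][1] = 'population'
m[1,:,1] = ['significance', 'population', 'priority']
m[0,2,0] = 'association'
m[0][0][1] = 'week'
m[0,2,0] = 'association'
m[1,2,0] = 'housing'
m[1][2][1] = 'priority'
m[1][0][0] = 'method'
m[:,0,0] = ['attention', 'method', 'warning']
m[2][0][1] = 'people'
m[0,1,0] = 'memory'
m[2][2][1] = 'tea'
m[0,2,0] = 'association'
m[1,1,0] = 'failure'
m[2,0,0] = 'warning'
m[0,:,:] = [['attention', 'week'], ['memory', 'blood'], ['association', 'debt']]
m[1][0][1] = 'significance'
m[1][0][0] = 'method'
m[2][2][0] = 'death'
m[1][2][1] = 'priority'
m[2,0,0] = 'warning'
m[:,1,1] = ['blood', 'population', 'manufacturer']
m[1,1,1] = 'population'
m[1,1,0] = 'failure'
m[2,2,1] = 'tea'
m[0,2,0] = 'association'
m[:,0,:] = [['attention', 'week'], ['method', 'significance'], ['warning', 'people']]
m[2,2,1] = 'tea'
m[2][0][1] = 'people'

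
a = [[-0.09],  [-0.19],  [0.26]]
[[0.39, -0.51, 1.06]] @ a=[[0.34]]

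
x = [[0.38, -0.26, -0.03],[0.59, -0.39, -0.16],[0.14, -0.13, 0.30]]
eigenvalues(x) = [-0.03, -0.01, 0.33]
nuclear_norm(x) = 1.20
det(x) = 0.00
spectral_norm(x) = 0.87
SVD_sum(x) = [[0.38, -0.26, -0.05],[0.59, -0.40, -0.08],[0.13, -0.09, -0.02]] + [[0.00, -0.0, 0.02], [-0.0, 0.01, -0.08], [0.01, -0.04, 0.32]] + [[-0.0, -0.00, -0.00], [0.00, 0.00, 0.00], [0.0, 0.00, 0.0]]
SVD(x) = [[-0.53,0.06,-0.85], [-0.83,-0.25,0.5], [-0.18,0.97,0.18]] @ diag([0.8692077288208592, 0.3311762029191595, 0.000496767683487511]) @ [[-0.82, 0.56, 0.11], [0.04, -0.14, 0.99], [0.57, 0.82, 0.09]]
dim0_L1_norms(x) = [1.11, 0.78, 0.49]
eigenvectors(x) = [[0.54, 0.55, 0.16], [0.84, 0.83, -0.08], [0.1, 0.1, 0.98]]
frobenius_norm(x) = 0.93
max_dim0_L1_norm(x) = 1.11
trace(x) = 0.29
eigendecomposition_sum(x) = [[0.72, -0.46, -0.16],[1.12, -0.72, -0.25],[0.14, -0.09, -0.03]] + [[-0.35, 0.22, 0.08],[-0.53, 0.33, 0.12],[-0.06, 0.04, 0.01]] + [[0.01,-0.01,0.05], [-0.01,0.01,-0.03], [0.07,-0.08,0.32]]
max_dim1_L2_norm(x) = 0.73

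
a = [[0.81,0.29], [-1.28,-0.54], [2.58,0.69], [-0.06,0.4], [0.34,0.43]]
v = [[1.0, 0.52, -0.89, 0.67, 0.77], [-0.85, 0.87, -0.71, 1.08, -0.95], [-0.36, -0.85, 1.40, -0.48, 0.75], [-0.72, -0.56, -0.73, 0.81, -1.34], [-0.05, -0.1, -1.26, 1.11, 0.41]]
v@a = [[-1.93,  -0.01], [-4.02,  -1.18], [4.69,  1.45], [-2.25,  -0.66], [-3.09,  -0.21]]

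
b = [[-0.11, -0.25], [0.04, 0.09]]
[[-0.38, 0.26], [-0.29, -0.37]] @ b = [[0.05, 0.12],  [0.02, 0.04]]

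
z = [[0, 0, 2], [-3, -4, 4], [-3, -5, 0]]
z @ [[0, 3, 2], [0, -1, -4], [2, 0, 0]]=[[4, 0, 0], [8, -5, 10], [0, -4, 14]]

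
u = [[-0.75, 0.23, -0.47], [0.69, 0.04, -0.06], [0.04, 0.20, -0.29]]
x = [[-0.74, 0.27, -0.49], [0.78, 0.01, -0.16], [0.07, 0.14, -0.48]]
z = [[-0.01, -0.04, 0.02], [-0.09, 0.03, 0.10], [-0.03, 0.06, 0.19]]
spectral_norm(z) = 0.24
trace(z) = 0.21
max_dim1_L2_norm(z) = 0.2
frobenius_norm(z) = 0.25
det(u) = -0.02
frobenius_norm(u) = 1.20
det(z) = -0.00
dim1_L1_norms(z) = [0.07, 0.22, 0.28]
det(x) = 0.03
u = x + z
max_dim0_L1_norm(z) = 0.31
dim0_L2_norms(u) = [1.02, 0.31, 0.56]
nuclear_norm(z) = 0.34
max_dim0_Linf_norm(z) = 0.19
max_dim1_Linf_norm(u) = 0.75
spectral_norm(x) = 1.12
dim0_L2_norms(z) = [0.1, 0.08, 0.22]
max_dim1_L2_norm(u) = 0.91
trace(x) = -1.21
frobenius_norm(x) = 1.32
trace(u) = -1.00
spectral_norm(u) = 1.09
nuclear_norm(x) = 1.86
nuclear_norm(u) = 1.63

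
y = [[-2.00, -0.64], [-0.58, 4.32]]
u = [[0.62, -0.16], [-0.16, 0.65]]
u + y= [[-1.38, -0.80], [-0.74, 4.97]]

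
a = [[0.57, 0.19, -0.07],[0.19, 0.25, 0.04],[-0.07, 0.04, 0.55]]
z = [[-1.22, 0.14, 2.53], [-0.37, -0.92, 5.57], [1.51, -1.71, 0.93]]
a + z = [[-0.65, 0.33, 2.46], [-0.18, -0.67, 5.61], [1.44, -1.67, 1.48]]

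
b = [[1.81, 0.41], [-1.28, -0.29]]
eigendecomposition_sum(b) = [[1.81, 0.41], [-1.28, -0.29]] + [[0.00, 0.00], [-0.0, -0.00]]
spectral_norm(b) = 2.27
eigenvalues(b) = [1.52, -0.0]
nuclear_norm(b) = 2.27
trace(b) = 1.52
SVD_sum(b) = [[1.81, 0.41], [-1.28, -0.29]] + [[0.0, -0.0], [0.00, -0.0]]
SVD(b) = [[-0.82, 0.58], [0.58, 0.82]] @ diag([2.273037614749155, 4.39939925987956e-05]) @ [[-0.98, -0.22], [0.22, -0.98]]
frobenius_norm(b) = 2.27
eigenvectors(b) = [[0.82, -0.22], [-0.58, 0.98]]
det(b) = -0.00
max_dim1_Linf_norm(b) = 1.81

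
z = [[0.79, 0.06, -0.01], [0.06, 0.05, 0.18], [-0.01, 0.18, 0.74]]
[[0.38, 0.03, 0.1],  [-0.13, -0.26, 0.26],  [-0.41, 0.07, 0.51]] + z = [[1.17,0.09,0.09], [-0.07,-0.21,0.44], [-0.42,0.25,1.25]]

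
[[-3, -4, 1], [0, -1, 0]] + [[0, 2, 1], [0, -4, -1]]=[[-3, -2, 2], [0, -5, -1]]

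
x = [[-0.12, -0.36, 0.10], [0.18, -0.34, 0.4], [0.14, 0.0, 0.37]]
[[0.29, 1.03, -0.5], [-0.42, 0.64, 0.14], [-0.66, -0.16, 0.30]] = x @ [[-0.84,-1.11,2.09], [-0.93,-2.49,0.70], [-1.46,-0.01,0.01]]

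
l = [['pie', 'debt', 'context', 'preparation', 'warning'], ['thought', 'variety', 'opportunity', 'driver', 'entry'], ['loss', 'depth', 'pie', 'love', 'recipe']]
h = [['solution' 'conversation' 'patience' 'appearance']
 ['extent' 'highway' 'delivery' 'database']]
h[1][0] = 'extent'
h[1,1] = 'highway'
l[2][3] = 'love'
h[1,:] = ['extent', 'highway', 'delivery', 'database']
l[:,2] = ['context', 'opportunity', 'pie']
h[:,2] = ['patience', 'delivery']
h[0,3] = 'appearance'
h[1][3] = 'database'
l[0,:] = ['pie', 'debt', 'context', 'preparation', 'warning']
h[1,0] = 'extent'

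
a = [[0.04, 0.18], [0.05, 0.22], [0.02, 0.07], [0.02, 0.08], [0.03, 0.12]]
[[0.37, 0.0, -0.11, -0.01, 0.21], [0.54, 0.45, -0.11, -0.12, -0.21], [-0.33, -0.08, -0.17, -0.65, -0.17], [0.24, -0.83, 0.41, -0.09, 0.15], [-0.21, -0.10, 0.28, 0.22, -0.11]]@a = [[0.02, 0.08], [0.03, 0.15], [-0.04, -0.16], [-0.02, -0.1], [-0.01, -0.04]]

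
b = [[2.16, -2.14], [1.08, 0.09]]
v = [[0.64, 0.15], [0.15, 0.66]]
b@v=[[1.06, -1.09], [0.7, 0.22]]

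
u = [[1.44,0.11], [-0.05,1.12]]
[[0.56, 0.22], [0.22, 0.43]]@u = [[0.8, 0.31],[0.30, 0.51]]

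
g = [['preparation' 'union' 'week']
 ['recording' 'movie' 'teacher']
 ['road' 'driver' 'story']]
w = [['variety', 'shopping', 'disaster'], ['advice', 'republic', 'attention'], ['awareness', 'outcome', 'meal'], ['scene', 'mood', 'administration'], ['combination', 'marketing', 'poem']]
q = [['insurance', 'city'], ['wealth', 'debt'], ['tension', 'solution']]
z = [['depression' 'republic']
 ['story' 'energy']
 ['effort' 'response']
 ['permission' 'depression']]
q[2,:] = ['tension', 'solution']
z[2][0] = 'effort'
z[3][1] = 'depression'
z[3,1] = 'depression'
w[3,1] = 'mood'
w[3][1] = 'mood'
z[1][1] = 'energy'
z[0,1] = 'republic'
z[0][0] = 'depression'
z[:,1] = ['republic', 'energy', 'response', 'depression']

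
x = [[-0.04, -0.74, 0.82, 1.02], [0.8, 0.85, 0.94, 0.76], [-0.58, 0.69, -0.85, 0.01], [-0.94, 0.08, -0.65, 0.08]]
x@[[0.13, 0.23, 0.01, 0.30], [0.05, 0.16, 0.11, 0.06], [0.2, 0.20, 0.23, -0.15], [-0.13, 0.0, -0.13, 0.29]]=[[-0.01, 0.04, -0.03, 0.12], [0.24, 0.51, 0.22, 0.37], [-0.21, -0.19, -0.13, -0.00], [-0.26, -0.33, -0.16, -0.16]]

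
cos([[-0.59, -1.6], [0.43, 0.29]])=[[1.17, -0.26], [0.07, 1.31]]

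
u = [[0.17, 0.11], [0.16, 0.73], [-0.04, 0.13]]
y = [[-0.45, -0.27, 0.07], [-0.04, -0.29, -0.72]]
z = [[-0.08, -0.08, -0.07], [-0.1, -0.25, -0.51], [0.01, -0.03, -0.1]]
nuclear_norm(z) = 0.68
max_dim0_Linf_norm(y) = 0.72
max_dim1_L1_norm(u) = 0.89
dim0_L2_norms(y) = [0.45, 0.4, 0.72]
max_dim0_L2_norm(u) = 0.75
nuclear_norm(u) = 0.93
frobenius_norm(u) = 0.79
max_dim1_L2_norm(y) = 0.78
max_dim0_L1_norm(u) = 0.97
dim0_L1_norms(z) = [0.19, 0.36, 0.68]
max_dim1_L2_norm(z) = 0.58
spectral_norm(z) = 0.60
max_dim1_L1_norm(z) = 0.86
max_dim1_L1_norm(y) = 1.05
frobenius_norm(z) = 0.60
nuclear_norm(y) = 1.30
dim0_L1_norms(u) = [0.37, 0.97]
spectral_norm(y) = 0.78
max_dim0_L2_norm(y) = 0.72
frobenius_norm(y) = 0.94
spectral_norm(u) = 0.77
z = u @ y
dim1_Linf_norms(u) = [0.17, 0.73, 0.13]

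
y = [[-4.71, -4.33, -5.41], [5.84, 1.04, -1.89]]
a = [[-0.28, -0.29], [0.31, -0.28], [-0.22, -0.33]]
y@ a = [[1.17, 4.36], [-0.9, -1.36]]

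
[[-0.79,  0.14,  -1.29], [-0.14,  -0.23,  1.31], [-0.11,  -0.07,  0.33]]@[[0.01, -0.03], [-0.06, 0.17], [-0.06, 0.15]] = [[0.06, -0.15],  [-0.07, 0.16],  [-0.02, 0.04]]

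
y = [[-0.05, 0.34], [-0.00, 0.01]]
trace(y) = -0.04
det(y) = -0.00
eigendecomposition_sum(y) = [[-0.05, 0.28], [-0.0, -0.00]] + [[0.0, 0.06],  [0.0, 0.01]]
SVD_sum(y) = [[-0.05, 0.34], [-0.0, 0.01]] + [[-0.0, -0.0], [0.00, 0.00]]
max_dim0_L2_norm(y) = 0.34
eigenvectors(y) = [[1.0, 0.98], [0.0, 0.17]]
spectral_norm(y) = 0.34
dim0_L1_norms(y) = [0.05, 0.35]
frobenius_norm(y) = 0.34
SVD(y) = [[1.00,-0.03], [0.03,1.0]] @ diag([0.3437991927025576, 0.0014543373300837902]) @ [[-0.15, 0.99], [0.99, 0.15]]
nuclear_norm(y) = 0.35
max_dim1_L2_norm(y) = 0.34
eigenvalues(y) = [-0.05, 0.01]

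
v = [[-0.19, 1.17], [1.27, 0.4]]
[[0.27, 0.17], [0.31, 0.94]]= v @ [[0.16, 0.66], [0.26, 0.25]]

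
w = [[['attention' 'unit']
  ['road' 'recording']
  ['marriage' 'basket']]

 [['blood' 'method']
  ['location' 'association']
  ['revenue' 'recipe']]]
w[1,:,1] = ['method', 'association', 'recipe']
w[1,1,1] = 'association'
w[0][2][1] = 'basket'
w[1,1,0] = 'location'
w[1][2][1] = 'recipe'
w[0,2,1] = 'basket'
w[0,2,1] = 'basket'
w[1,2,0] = 'revenue'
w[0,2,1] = 'basket'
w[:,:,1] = [['unit', 'recording', 'basket'], ['method', 'association', 'recipe']]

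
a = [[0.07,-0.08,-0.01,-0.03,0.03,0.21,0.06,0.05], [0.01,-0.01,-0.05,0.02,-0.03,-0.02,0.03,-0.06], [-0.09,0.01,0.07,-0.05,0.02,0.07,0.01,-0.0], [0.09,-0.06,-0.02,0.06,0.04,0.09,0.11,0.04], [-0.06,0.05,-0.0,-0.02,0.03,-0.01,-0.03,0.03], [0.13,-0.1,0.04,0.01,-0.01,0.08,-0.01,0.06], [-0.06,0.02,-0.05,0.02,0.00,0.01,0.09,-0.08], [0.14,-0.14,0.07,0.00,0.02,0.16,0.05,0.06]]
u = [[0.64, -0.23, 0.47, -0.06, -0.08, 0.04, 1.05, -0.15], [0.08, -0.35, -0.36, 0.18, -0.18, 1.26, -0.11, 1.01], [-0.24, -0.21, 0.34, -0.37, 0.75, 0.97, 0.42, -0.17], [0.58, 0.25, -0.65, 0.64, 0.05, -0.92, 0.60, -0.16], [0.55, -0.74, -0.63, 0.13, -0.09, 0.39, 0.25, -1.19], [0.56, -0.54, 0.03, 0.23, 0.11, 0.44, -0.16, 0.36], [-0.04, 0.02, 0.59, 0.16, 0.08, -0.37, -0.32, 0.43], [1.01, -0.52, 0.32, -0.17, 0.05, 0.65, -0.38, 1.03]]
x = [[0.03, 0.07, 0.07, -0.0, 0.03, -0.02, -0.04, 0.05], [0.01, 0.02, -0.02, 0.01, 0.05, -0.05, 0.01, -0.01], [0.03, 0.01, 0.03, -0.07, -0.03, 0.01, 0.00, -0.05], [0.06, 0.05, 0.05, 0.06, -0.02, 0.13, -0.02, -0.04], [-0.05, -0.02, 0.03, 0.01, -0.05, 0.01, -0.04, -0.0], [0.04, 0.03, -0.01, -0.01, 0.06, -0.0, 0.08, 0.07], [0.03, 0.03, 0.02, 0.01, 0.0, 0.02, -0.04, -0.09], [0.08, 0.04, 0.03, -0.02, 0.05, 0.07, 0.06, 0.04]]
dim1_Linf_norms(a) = [0.21, 0.06, 0.09, 0.11, 0.06, 0.13, 0.09, 0.16]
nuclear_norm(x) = 0.78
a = x @ u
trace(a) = 0.45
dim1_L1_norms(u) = [2.72, 3.53, 3.47, 3.85, 3.97, 2.43, 2.01, 4.13]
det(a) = 0.00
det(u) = -0.03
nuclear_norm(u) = 9.75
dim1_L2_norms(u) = [1.35, 1.72, 1.44, 1.57, 1.7, 1.01, 0.9, 1.75]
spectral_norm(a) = 0.44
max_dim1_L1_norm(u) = 4.13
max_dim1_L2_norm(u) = 1.75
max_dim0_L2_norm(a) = 0.3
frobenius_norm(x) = 0.35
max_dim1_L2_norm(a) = 0.28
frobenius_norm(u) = 4.13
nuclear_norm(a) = 1.00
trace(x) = 0.09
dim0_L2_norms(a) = [0.25, 0.21, 0.13, 0.09, 0.07, 0.3, 0.17, 0.15]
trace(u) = 2.33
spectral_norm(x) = 0.22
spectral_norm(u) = 2.58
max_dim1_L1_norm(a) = 0.64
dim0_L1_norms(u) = [3.7, 2.86, 3.39, 1.94, 1.39, 5.04, 3.29, 4.5]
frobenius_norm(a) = 0.53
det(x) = 0.00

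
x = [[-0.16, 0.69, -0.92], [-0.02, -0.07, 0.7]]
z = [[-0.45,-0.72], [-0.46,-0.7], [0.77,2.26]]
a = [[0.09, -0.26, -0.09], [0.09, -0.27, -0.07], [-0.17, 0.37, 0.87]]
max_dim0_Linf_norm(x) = 0.92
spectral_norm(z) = 2.66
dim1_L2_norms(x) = [1.16, 0.7]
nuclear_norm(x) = 1.65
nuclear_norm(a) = 1.30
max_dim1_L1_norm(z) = 3.03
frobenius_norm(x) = 1.36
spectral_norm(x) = 1.32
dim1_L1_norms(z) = [1.17, 1.16, 3.03]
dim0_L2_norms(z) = [1.0, 2.47]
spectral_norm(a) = 1.00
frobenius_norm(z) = 2.67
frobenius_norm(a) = 1.05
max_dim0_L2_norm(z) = 2.47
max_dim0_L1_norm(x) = 1.62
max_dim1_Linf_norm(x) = 0.92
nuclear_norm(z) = 2.91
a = z @ x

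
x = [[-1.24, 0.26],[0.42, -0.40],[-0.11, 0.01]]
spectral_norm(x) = 1.37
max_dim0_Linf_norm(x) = 1.24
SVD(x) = [[-0.92, -0.37],[0.38, -0.92],[-0.08, -0.08]] @ diag([1.3685509658355404, 0.2843734409374592]) @ [[0.96, -0.29],  [0.29, 0.96]]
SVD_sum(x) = [[-1.21,0.36], [0.5,-0.15], [-0.1,0.03]] + [[-0.03, -0.10], [-0.08, -0.25], [-0.01, -0.02]]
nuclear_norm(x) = 1.65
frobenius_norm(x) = 1.40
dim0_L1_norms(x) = [1.77, 0.67]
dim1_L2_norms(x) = [1.27, 0.58, 0.11]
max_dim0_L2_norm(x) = 1.31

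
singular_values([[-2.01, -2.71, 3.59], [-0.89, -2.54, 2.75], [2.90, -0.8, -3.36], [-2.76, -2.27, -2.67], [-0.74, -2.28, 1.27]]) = [7.45, 4.68, 3.06]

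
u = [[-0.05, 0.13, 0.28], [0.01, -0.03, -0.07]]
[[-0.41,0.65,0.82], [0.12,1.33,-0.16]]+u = [[-0.46, 0.78, 1.1], [0.13, 1.3, -0.23]]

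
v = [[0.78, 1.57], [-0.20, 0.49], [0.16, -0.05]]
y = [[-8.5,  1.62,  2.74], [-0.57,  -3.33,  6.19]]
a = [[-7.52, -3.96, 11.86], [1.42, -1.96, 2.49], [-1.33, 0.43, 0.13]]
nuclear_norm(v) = 2.21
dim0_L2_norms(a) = [7.77, 4.44, 12.12]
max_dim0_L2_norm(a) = 12.12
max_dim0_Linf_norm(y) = 8.5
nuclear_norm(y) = 16.00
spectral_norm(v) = 1.79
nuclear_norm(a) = 17.91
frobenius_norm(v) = 1.84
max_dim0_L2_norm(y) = 8.52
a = v @ y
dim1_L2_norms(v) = [1.75, 0.53, 0.17]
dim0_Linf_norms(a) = [7.52, 3.96, 11.86]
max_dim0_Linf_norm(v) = 1.57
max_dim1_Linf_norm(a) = 11.86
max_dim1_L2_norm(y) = 9.08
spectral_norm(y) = 9.44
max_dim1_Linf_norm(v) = 1.57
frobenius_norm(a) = 15.06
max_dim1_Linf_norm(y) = 8.5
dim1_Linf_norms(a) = [11.86, 2.49, 1.33]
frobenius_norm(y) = 11.49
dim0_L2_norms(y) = [8.52, 3.7, 6.77]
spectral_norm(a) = 14.72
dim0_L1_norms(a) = [10.27, 6.35, 14.48]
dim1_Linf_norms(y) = [8.5, 6.19]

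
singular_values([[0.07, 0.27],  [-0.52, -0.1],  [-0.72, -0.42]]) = [0.99, 0.26]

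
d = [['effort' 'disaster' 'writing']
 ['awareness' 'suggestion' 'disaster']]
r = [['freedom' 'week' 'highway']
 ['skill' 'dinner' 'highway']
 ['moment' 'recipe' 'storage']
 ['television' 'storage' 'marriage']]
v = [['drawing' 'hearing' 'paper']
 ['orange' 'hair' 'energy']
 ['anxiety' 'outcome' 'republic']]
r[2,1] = 'recipe'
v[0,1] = 'hearing'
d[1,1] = 'suggestion'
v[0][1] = 'hearing'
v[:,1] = ['hearing', 'hair', 'outcome']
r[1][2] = 'highway'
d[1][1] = 'suggestion'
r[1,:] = ['skill', 'dinner', 'highway']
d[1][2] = 'disaster'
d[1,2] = 'disaster'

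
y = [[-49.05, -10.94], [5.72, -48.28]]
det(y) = 2430.711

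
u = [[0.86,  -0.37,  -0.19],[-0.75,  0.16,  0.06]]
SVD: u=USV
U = [[-0.78, 0.62], [0.62, 0.78]]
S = [1.22, 0.14]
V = [[-0.94, 0.32, 0.15], [-0.35, -0.78, -0.52]]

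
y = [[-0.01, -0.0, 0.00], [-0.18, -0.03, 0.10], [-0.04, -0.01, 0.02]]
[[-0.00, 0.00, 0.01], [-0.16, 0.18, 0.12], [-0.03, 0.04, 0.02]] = y@[[0.43,-0.50,-1.10], [0.27,0.14,1.23], [-0.71,0.94,-0.37]]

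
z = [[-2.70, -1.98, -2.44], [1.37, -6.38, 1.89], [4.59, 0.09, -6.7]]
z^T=[[-2.7,  1.37,  4.59],[-1.98,  -6.38,  0.09],[-2.44,  1.89,  -6.7]]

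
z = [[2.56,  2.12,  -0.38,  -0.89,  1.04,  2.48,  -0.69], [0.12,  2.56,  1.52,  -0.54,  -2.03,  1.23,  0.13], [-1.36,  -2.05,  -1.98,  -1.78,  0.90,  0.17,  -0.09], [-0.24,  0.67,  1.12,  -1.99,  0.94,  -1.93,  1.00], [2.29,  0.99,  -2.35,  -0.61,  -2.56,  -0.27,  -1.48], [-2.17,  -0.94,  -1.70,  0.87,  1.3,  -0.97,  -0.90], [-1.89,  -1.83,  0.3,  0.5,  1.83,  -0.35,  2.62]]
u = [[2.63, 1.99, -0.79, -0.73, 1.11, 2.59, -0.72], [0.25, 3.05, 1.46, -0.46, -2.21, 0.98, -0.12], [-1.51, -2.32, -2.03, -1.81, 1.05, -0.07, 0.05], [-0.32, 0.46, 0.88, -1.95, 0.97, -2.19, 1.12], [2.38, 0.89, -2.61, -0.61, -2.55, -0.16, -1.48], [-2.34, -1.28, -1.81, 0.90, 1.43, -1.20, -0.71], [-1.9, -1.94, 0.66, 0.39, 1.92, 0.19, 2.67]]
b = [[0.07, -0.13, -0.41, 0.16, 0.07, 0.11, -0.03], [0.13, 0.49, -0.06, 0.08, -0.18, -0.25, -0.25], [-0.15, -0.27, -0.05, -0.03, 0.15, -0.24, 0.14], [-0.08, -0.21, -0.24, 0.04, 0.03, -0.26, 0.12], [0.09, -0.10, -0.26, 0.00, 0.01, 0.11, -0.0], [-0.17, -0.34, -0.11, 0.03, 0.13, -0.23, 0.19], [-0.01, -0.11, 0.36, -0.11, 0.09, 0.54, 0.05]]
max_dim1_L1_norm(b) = 1.44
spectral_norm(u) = 7.84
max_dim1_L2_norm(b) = 0.68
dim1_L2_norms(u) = [4.53, 4.19, 4.02, 3.45, 4.73, 3.9, 4.34]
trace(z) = 0.24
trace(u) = 0.62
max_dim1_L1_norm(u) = 10.68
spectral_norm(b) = 0.92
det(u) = 2428.68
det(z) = 2148.97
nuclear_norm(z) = 24.39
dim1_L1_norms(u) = [10.56, 8.53, 8.84, 7.89, 10.68, 9.67, 9.67]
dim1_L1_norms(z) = [10.16, 8.13, 8.33, 7.89, 10.55, 8.85, 9.32]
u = z + b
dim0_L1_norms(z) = [10.63, 11.16, 9.35, 7.18, 10.6, 7.4, 6.91]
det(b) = -0.00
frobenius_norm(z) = 10.54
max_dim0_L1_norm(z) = 11.16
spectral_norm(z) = 7.38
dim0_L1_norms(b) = [0.7, 1.65, 1.49, 0.45, 0.66, 1.74, 0.78]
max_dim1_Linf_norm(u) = 3.05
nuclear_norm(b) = 2.49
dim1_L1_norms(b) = [0.98, 1.44, 1.03, 0.98, 0.57, 1.2, 1.27]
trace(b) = 0.38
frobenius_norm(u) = 11.07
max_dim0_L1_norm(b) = 1.74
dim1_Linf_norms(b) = [0.41, 0.49, 0.27, 0.26, 0.26, 0.34, 0.54]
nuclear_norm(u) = 25.31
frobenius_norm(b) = 1.37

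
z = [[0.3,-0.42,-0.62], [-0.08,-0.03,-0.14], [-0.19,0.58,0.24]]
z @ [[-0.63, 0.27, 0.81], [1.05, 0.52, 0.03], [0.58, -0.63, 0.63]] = [[-0.99, 0.25, -0.16], [-0.06, 0.05, -0.15], [0.87, 0.10, 0.01]]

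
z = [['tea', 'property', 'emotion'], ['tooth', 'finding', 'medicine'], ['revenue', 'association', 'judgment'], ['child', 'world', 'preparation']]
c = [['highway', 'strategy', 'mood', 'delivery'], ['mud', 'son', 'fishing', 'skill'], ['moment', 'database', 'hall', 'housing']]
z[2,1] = 'association'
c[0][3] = 'delivery'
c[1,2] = 'fishing'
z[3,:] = ['child', 'world', 'preparation']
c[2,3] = 'housing'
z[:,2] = ['emotion', 'medicine', 'judgment', 'preparation']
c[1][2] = 'fishing'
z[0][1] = 'property'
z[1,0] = 'tooth'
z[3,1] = 'world'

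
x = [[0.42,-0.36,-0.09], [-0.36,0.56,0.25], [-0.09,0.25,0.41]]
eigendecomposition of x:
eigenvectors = [[-0.54, 0.65, 0.54],  [0.73, 0.68, -0.08],  [0.41, -0.35, 0.84]]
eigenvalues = [0.97, 0.09, 0.33]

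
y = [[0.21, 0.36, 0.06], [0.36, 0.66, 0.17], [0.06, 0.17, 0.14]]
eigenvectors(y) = [[-0.47, -0.81, -0.36], [-0.86, 0.52, -0.05], [-0.23, -0.28, 0.93]]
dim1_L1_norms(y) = [0.63, 1.19, 0.37]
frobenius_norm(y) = 0.91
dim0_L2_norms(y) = [0.42, 0.77, 0.23]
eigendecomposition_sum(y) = [[0.20,0.36,0.1], [0.36,0.66,0.18], [0.1,0.18,0.05]] + [[0.0,-0.0,0.00], [-0.00,0.0,-0.0], [0.00,-0.00,0.00]] + [[0.01,0.00,-0.04],  [0.00,0.00,-0.01],  [-0.04,-0.01,0.09]]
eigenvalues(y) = [0.9, 0.0, 0.11]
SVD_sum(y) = [[0.20, 0.36, 0.1], [0.36, 0.66, 0.18], [0.10, 0.18, 0.05]] + [[0.01, 0.0, -0.04], [0.0, 0.00, -0.01], [-0.04, -0.01, 0.09]] + [[0.0, -0.00, 0.0], [-0.00, 0.00, -0.0], [0.00, -0.00, 0.0]]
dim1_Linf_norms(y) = [0.36, 0.66, 0.17]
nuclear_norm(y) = 1.01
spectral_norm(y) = 0.90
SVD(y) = [[-0.47, 0.36, 0.81], [-0.86, 0.05, -0.52], [-0.23, -0.93, 0.28]] @ diag([0.9011078760414594, 0.10724685934990211, 0.001645264608638684]) @ [[-0.47, -0.86, -0.23], [0.36, 0.05, -0.93], [0.81, -0.52, 0.28]]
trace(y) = 1.01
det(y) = 0.00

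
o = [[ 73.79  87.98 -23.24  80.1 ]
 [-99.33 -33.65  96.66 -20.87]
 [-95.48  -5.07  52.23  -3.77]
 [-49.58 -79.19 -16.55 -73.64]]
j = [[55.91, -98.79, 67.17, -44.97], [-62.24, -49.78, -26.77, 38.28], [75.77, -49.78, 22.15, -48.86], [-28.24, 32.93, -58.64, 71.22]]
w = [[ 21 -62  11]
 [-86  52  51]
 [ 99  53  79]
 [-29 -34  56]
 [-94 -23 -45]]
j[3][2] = -58.64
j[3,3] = 71.22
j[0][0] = 55.91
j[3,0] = -28.24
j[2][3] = -48.86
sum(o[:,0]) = -170.6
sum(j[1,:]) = -100.51000000000002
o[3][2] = -16.55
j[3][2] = -58.64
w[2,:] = [99, 53, 79]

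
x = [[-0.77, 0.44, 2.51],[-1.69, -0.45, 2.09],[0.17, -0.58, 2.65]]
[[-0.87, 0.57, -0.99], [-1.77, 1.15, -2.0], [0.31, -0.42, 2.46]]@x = [[-0.46, -0.07, -3.62], [-0.92, -0.14, -7.34], [0.89, -1.10, 6.42]]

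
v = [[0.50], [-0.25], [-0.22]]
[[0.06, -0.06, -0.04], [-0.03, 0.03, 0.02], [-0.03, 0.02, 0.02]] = v @ [[0.12, -0.11, -0.07]]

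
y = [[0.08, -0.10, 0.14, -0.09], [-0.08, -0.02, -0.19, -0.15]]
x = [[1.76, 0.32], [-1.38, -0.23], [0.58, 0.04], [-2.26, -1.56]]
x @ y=[[0.12, -0.18, 0.19, -0.21],[-0.09, 0.14, -0.15, 0.16],[0.04, -0.06, 0.07, -0.06],[-0.06, 0.26, -0.02, 0.44]]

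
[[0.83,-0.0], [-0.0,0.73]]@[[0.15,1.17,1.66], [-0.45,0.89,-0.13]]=[[0.12, 0.97, 1.38], [-0.33, 0.65, -0.09]]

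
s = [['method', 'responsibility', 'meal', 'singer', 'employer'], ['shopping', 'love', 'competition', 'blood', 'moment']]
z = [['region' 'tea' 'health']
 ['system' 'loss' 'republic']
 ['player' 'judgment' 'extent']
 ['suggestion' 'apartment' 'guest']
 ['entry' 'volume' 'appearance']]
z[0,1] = 'tea'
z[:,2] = ['health', 'republic', 'extent', 'guest', 'appearance']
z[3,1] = 'apartment'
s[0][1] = 'responsibility'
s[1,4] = 'moment'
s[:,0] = ['method', 'shopping']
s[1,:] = ['shopping', 'love', 'competition', 'blood', 'moment']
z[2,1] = 'judgment'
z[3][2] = 'guest'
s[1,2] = 'competition'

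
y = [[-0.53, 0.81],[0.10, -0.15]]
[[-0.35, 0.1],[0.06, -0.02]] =y @ [[-0.19, -0.35], [-0.56, -0.11]]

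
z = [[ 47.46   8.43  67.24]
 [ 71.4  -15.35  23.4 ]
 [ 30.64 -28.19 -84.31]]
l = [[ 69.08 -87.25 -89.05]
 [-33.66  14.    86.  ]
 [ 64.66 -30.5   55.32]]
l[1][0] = -33.66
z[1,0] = 71.4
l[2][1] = -30.5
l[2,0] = 64.66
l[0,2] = -89.05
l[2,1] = -30.5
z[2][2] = -84.31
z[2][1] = -28.19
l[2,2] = 55.32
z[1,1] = -15.35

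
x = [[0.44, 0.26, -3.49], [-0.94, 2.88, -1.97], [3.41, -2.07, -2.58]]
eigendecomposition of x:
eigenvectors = [[-0.72+0.00j,  (-0.72-0j),  0.32+0.00j], [-0.36+0.03j,  -0.36-0.03j,  0.93+0.00j], [-0.34+0.50j,  -0.34-0.50j,  -0.15+0.00j]]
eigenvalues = [(-1.07+2.41j), (-1.07-2.41j), (2.88+0j)]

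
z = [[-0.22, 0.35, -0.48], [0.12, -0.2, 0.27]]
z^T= [[-0.22,0.12],  [0.35,-0.20],  [-0.48,0.27]]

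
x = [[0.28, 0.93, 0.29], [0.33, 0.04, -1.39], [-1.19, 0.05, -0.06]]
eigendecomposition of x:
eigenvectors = [[(0.54+0j), 0.40+0.33j, (0.4-0.33j)], [0.70+0.00j, -0.64+0.00j, (-0.64-0j)], [-0.47+0.00j, (-0.15+0.55j), (-0.15-0.55j)]]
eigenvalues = [(1.23+0j), (-0.49+1.03j), (-0.49-1.03j)]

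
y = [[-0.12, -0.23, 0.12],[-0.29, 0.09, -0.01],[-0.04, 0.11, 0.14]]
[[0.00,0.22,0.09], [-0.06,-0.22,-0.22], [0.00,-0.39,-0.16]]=y @ [[0.19,0.26,0.51], [-0.05,-1.77,-0.84], [0.10,-1.29,-0.33]]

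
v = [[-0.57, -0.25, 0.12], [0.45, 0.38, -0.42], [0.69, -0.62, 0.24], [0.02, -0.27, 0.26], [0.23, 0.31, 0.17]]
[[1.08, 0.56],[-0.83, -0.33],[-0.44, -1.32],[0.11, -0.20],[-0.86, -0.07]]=v@[[-1.5, -1.29], [-1.26, 0.71], [-0.76, 0.05]]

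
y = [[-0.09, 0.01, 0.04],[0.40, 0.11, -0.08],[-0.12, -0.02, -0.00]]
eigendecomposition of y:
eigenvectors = [[-0.01+0.00j,-0.40-0.01j,-0.40+0.01j], [(-0.99+0j),(0.71+0j),0.71-0.00j], [(0.17+0j),(-0.53-0.22j),-0.53+0.22j]]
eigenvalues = [(0.13+0j), (-0.05+0.02j), (-0.05-0.02j)]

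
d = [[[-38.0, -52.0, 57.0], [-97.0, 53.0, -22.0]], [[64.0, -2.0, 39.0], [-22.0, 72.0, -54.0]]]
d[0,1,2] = -22.0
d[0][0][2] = 57.0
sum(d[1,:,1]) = 70.0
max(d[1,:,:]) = 72.0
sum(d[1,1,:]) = -4.0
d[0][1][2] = -22.0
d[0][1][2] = -22.0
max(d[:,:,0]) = 64.0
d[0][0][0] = -38.0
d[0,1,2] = -22.0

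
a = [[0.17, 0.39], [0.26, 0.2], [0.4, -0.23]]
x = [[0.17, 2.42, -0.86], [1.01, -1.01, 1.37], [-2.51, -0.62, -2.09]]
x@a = [[0.31, 0.75],  [0.46, -0.12],  [-1.42, -0.62]]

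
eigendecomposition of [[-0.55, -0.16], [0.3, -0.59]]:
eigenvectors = [[(0.05+0.59j),(0.05-0.59j)],[0.81+0.00j,(0.81-0j)]]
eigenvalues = [(-0.57+0.22j), (-0.57-0.22j)]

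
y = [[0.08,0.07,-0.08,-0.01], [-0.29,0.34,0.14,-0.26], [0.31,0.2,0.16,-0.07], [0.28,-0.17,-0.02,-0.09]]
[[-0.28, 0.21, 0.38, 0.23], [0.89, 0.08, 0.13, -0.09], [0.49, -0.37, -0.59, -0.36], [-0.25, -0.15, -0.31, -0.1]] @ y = [[0.10, 0.09, 0.11, -0.1], [0.06, 0.13, -0.04, -0.03], [-0.14, -0.15, -0.18, 0.16], [-0.10, -0.11, -0.05, 0.07]]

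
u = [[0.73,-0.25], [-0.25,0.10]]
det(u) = 0.01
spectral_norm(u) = 0.82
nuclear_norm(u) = 0.83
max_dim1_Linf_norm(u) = 0.73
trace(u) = 0.83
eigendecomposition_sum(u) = [[0.73,-0.25], [-0.25,0.09]] + [[0.0, 0.00], [0.0, 0.01]]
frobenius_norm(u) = 0.82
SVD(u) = [[-0.94, 0.33], [0.33, 0.94]] @ diag([0.8171504693519579, 0.012849530648042142]) @ [[-0.94, 0.33], [0.33, 0.94]]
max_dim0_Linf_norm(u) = 0.73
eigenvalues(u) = [0.82, 0.01]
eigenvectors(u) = [[0.94,0.33], [-0.33,0.94]]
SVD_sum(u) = [[0.73, -0.25], [-0.25, 0.09]] + [[0.00, 0.0], [0.00, 0.01]]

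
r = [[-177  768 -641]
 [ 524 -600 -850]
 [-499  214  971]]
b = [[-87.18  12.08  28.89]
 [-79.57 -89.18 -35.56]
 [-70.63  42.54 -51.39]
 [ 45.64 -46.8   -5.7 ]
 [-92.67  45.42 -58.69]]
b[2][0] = -70.63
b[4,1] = 45.42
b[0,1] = 12.08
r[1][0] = 524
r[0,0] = -177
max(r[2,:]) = 971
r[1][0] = 524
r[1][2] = -850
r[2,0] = -499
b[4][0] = -92.67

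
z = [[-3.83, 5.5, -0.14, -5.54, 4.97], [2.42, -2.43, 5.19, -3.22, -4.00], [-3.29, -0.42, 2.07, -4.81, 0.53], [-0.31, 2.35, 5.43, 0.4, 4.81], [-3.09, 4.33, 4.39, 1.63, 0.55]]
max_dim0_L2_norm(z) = 8.94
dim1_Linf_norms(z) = [5.54, 5.19, 4.81, 5.43, 4.39]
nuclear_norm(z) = 35.27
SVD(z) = [[-0.74, -0.20, 0.43, -0.07, 0.48], [0.15, 0.87, 0.19, -0.04, 0.43], [-0.30, 0.31, 0.49, 0.16, -0.74], [-0.44, 0.26, -0.52, -0.66, -0.2], [-0.39, 0.19, -0.52, 0.73, 0.05]] @ diag([12.556055153070112, 8.77108435216574, 7.516849485070947, 4.016207182434886, 2.4099609886473505]) @ [[0.44, -0.56, -0.30, 0.34, -0.54], [0.14, -0.22, 0.85, -0.32, -0.34], [-0.13, -0.24, -0.42, -0.85, -0.15], [-0.61, 0.32, -0.04, 0.15, -0.71], [0.63, 0.69, -0.10, -0.2, -0.27]]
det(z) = 8012.51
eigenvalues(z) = [(-5.35+3.76j), (-5.35-3.76j), (2.14+7.37j), (2.14-7.37j), (3.18+0j)]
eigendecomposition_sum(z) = [[(-1.99+0.32j), (1.78-0.63j), (-1.5-0.36j), (-1.53-2.1j), (2.56+2.67j)],[1.50+0.30j, -1.44-0.02j, 0.98+0.65j, 0.53+1.90j, -1.12-2.58j],[(-0.71+0.34j), (0.59-0.44j), (-0.6+0.04j), (-0.81-0.61j), (1.26+0.71j)],[(0.3+0.71j), (-0.4-0.61j), 0.00+0.59j, -0.64+0.76j, 0.76-1.20j],[-0.98-1.13j, 1.10+0.88j, -0.36-1.09j, (0.73-1.79j), -0.68+2.66j]] + [[(-1.99-0.32j), 1.78+0.63j, -1.50+0.36j, (-1.53+2.1j), 2.56-2.67j], [1.50-0.30j, (-1.44+0.02j), 0.98-0.65j, (0.53-1.9j), -1.12+2.58j], [-0.71-0.34j, 0.59+0.44j, -0.60-0.04j, (-0.81+0.61j), 1.26-0.71j], [0.30-0.71j, (-0.4+0.61j), 0.00-0.59j, (-0.64-0.76j), 0.76+1.20j], [(-0.98+1.13j), (1.1-0.88j), -0.36+1.09j, (0.73+1.79j), (-0.68-2.66j)]] + [[(-0.55+0.38j),0.60+1.12j,(2.26+0.18j),(-0.9+1.08j),(0.12+1.14j)], [-0.90+0.04j,-0.14+1.70j,2.43+1.84j,-1.80+0.57j,-0.69+1.38j], [(-0.76-0.28j),-0.70+1.37j,(1.4+2.36j),-1.70-0.14j,-1.05+0.92j], [(0.01+0.98j),1.86+0.20j,2.08-2.60j,(0.58+1.99j),(1.49+0.79j)], [(-0.24+0.7j),(1.26+0.61j),2.12-1.31j,-0.09+1.55j,(0.85+0.94j)]] + [[(-0.55-0.38j), (0.6-1.12j), 2.26-0.18j, -0.90-1.08j, 0.12-1.14j],[-0.90-0.04j, (-0.14-1.7j), 2.43-1.84j, (-1.8-0.57j), (-0.69-1.38j)],[-0.76+0.28j, (-0.7-1.37j), (1.4-2.36j), (-1.7+0.14j), (-1.05-0.92j)],[0.01-0.98j, (1.86-0.2j), 2.08+2.60j, 0.58-1.99j, 1.49-0.79j],[-0.24-0.70j, 1.26-0.61j, (2.12+1.31j), -0.09-1.55j, (0.85-0.94j)]] + [[1.24+0.00j, 0.74+0.00j, (-1.66-0j), -0.70+0.00j, -0.40-0.00j], [1.21+0.00j, (0.72+0j), -1.61-0.00j, (-0.68+0j), -0.39-0.00j], [-0.36-0.00j, (-0.21-0j), 0.48+0.00j, (0.2-0j), (0.11+0j)], [-0.94-0.00j, -0.56-0.00j, 1.26+0.00j, (0.53-0j), (0.3+0j)], [(-0.65-0j), -0.39-0.00j, (0.87+0j), 0.36-0.00j, 0.21+0.00j]]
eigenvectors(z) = [[-0.64+0.00j, (-0.64-0j), (0.2+0.3j), 0.20-0.30j, (0.59+0j)], [(0.46+0.17j), 0.46-0.17j, (0.01+0.49j), 0.01-0.49j, 0.57+0.00j], [-0.24+0.07j, -0.24-0.07j, -0.16+0.41j, -0.16-0.41j, -0.17+0.00j], [(0.06+0.24j), 0.06-0.24j, (0.53+0j), 0.53-0.00j, (-0.45+0j)], [-0.25-0.40j, -0.25+0.40j, 0.38+0.13j, (0.38-0.13j), (-0.31+0j)]]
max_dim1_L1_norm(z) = 19.98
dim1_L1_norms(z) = [19.98, 17.26, 11.12, 13.3, 13.99]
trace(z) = -3.24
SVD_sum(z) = [[-4.05,5.16,2.82,-3.10,4.98], [0.84,-1.07,-0.58,0.64,-1.03], [-1.64,2.09,1.14,-1.25,2.02], [-2.44,3.11,1.7,-1.87,3.00], [-2.13,2.71,1.48,-1.63,2.62]] + [[-0.24, 0.39, -1.51, 0.56, 0.6], [1.04, -1.68, 6.47, -2.41, -2.58], [0.37, -0.60, 2.33, -0.87, -0.93], [0.31, -0.51, 1.95, -0.73, -0.77], [0.22, -0.36, 1.4, -0.52, -0.56]] + [[-0.43, -0.77, -1.35, -2.73, -0.49],[-0.19, -0.34, -0.60, -1.22, -0.22],[-0.49, -0.88, -1.55, -3.14, -0.57],[0.52, 0.93, 1.63, 3.30, 0.59],[0.53, 0.94, 1.65, 3.35, 0.6]] + [[0.16, -0.08, 0.01, -0.04, 0.18], [0.09, -0.05, 0.01, -0.02, 0.10], [-0.40, 0.21, -0.03, 0.1, -0.47], [1.60, -0.85, 0.11, -0.4, 1.86], [-1.79, 0.95, -0.13, 0.45, -2.09]] + [[0.73, 0.8, -0.12, -0.23, -0.31], [0.65, 0.71, -0.10, -0.2, -0.27], [-1.13, -1.23, 0.18, 0.35, 0.47], [-0.3, -0.33, 0.05, 0.09, 0.13], [0.08, 0.08, -0.01, -0.02, -0.03]]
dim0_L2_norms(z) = [6.4, 7.78, 8.94, 8.19, 8.03]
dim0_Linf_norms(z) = [3.83, 5.5, 5.43, 5.54, 4.97]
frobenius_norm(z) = 17.69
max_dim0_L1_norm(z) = 17.22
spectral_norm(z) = 12.56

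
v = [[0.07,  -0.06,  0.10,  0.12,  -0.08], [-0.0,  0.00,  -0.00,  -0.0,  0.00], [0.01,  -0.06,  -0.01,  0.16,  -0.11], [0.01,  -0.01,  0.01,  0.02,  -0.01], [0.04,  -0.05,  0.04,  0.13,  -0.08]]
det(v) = 0.00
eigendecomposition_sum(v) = [[(0.05-0.03j), -0.06+0.09j, (0.05-0.04j), 0.14-0.12j, (-0.09+0.1j)],[0j, 0j, 0.00+0.00j, 0.00+0.00j, 0j],[-0.01+0.02j, 0.01-0.04j, (-0.01+0.02j), (-0.03+0.07j), (0.01-0.05j)],[(0.01-0.01j), -0.00+0.02j, 0.01-0.01j, 0.01-0.04j, -0.01+0.03j],[(0.02-0.02j), -0.02+0.05j, (0.02-0.03j), 0.05-0.08j, -0.03+0.06j]] + [[(0.05+0.03j), -0.06-0.09j, 0.05+0.04j, (0.14+0.12j), (-0.09-0.1j)], [0.00+0.00j, 0.00+0.00j, 0j, 0.00+0.00j, 0j], [(-0.01-0.02j), 0.01+0.04j, (-0.01-0.02j), (-0.03-0.07j), 0.01+0.05j], [(0.01+0.01j), (-0-0.02j), (0.01+0.01j), (0.01+0.04j), -0.01-0.03j], [(0.02+0.02j), (-0.02-0.05j), 0.02+0.03j, (0.05+0.08j), (-0.03-0.06j)]] + [[-0.03+0.00j, 0.05-0.00j, -0.01+0.00j, -0.18+0.00j, 0.12-0.00j], [-0.00+0.00j, (-0+0j), -0.00+0.00j, -0.00+0.00j, (-0+0j)], [(0.03-0j), -0.06+0.00j, (0.01-0j), (0.22-0j), (-0.14+0j)], [(-0+0j), -0j, (-0+0j), (-0+0j), -0j], [0.01-0.00j, -0.01+0.00j, 0.00-0.00j, (0.04-0j), (-0.02+0j)]] + [[0.00-0.00j, (0.02+0j), 0.00-0.00j, (0.02-0j), (-0.01+0j)], [(-0+0j), -0.00+0.00j, (-0+0j), (-0+0j), -0.00+0.00j], [-0.00+0.00j, -0.01-0.00j, -0.00+0.00j, -0.01+0.00j, 0.01-0.00j], [-0.00+0.00j, (-0-0j), -0.00+0.00j, -0.01+0.00j, -0j], [-0.00+0.00j, -0.00-0.00j, -0.00+0.00j, (-0.01+0j), -0j]] + [[0.00+0.00j, 0j, 0j, 0.00+0.00j, 0.00+0.00j],[0j, 0j, 0.00+0.00j, 0.00+0.00j, 0j],[0j, (-0+0j), 0j, 0.00+0.00j, 0.00+0.00j],[0j, (-0+0j), 0.00+0.00j, 0j, 0.00+0.00j],[0.00+0.00j, (-0+0j), 0j, 0.00+0.00j, 0.00+0.00j]]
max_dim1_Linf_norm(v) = 0.16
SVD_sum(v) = [[0.04, -0.06, 0.04, 0.14, -0.09],[0.00, 0.0, 0.0, 0.00, 0.00],[0.04, -0.06, 0.05, 0.14, -0.09],[0.01, -0.01, 0.01, 0.02, -0.01],[0.04, -0.05, 0.04, 0.13, -0.08]] + [[0.03,  -0.0,  0.06,  -0.02,  0.01], [0.00,  -0.00,  0.00,  -0.0,  0.00], [-0.03,  0.00,  -0.06,  0.02,  -0.01], [0.00,  -0.0,  0.00,  -0.00,  0.0], [0.00,  -0.00,  0.00,  -0.00,  0.0]] + [[-0.0, -0.0, 0.00, -0.00, -0.00], [-0.0, -0.0, 0.00, -0.0, -0.0], [-0.00, -0.00, 0.00, -0.0, -0.0], [0.0, 0.0, -0.00, 0.00, 0.0], [0.0, 0.00, -0.0, 0.00, 0.0]] + [[0.0, -0.00, -0.0, -0.00, 0.0], [-0.00, 0.0, 0.00, 0.00, -0.0], [0.00, -0.0, -0.00, -0.00, 0.0], [0.0, -0.00, -0.0, -0.00, 0.0], [-0.00, 0.00, 0.0, 0.00, -0.00]] + [[0.0, 0.0, -0.00, -0.00, -0.0], [-0.00, -0.0, 0.0, 0.00, 0.00], [0.0, 0.0, -0.0, -0.0, -0.00], [-0.00, -0.00, 0.0, 0.00, 0.0], [-0.0, -0.0, 0.00, 0.0, 0.0]]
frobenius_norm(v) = 0.33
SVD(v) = [[-0.59, 0.71, -0.4, -0.03, 0.0], [0.0, 0.0, -0.00, 0.0, -1.0], [-0.60, -0.71, -0.36, -0.1, 0.00], [-0.09, 0.06, 0.3, -0.95, -0.00], [-0.53, 0.01, 0.79, 0.3, -0.00]] @ diag([0.3184598177665191, 0.09548261858393742, 0.007696142806297672, 0.0026801870036981972, 1.4104761589148365e-17]) @ [[-0.22, 0.31, -0.23, -0.75, 0.49], [0.46, -0.01, 0.83, -0.26, 0.20], [0.41, 0.36, -0.21, 0.51, 0.63], [-0.19, 0.87, 0.24, 0.10, -0.37], [0.73, 0.13, -0.4, -0.32, -0.43]]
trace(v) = 0.00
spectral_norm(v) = 0.32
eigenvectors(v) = [[(-0.83+0j),-0.83-0.00j,(-0.62+0j),-0.80+0.00j,0.73+0.00j], [0j,0.00-0.00j,0.00+0.00j,0.00+0.00j,(0.13+0j)], [0.28-0.15j,(0.28+0.15j),0.77+0.00j,(0.49+0j),(-0.4+0j)], [(-0.16+0.09j),-0.16-0.09j,(-0+0j),(0.24+0j),-0.32+0.00j], [-0.40+0.12j,-0.40-0.12j,(0.13+0j),(0.24+0j),-0.43+0.00j]]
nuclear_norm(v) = 0.42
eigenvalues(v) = [(0.02+0.02j), (0.02-0.02j), (-0.04+0j), (-0+0j), 0j]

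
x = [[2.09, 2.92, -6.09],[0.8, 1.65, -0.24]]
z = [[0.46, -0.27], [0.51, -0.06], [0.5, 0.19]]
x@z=[[-0.59, -1.90], [1.09, -0.36]]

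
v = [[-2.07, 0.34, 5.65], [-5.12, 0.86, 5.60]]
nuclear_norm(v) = 11.39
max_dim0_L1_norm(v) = 11.25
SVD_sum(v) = [[-3.25, 0.54, 4.83], [-4.2, 0.70, 6.24]] + [[1.18, -0.2, 0.82],[-0.92, 0.16, -0.64]]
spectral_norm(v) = 9.55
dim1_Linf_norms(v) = [5.65, 5.6]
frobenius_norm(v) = 9.73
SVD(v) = [[-0.61, -0.79], [-0.79, 0.61]] @ diag([9.552363432419927, 1.8410195150966098]) @ [[0.56,  -0.09,  -0.83], [-0.81,  0.14,  -0.56]]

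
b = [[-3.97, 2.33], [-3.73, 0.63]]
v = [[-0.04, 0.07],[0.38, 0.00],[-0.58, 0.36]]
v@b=[[-0.1,-0.05], [-1.51,0.89], [0.96,-1.12]]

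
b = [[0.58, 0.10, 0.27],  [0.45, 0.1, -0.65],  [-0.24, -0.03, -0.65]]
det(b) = -0.00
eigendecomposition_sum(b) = [[0.54,0.10,0.06], [0.59,0.11,0.07], [-0.11,-0.02,-0.01]] + [[0.0, -0.0, 0.00], [-0.0, 0.00, -0.00], [-0.0, 0.0, -0.0]] + [[0.04, 0.00, 0.21], [-0.14, -0.01, -0.72], [-0.13, -0.01, -0.64]]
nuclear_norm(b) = 1.75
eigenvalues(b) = [0.63, 0.0, -0.61]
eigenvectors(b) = [[-0.66, -0.18, -0.21], [-0.73, 0.98, 0.73], [0.14, 0.02, 0.65]]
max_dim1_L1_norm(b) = 1.2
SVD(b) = [[0.31, 0.73, 0.61], [-0.65, 0.63, -0.42], [-0.69, -0.26, 0.67]] @ diag([0.9588059766717085, 0.7848490293293086, 0.001760755364601002]) @ [[0.06, -0.01, 1.00], [0.98, 0.18, -0.05], [0.18, -0.98, -0.02]]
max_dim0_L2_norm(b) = 0.96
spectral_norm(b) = 0.96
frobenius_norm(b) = 1.24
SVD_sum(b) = [[0.02, -0.0, 0.30], [-0.04, 0.01, -0.62], [-0.04, 0.01, -0.66]] + [[0.56, 0.11, -0.03], [0.49, 0.09, -0.03], [-0.2, -0.04, 0.01]] + [[0.0, -0.0, -0.0], [-0.00, 0.00, 0.0], [0.00, -0.00, -0.0]]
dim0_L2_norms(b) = [0.77, 0.14, 0.96]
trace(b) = 0.03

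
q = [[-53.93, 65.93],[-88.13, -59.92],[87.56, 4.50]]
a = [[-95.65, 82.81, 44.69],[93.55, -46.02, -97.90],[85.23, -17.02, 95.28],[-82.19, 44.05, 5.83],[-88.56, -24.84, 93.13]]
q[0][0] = -53.93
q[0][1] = 65.93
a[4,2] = 93.13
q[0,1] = 65.93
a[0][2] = 44.69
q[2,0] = 87.56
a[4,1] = -24.84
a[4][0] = -88.56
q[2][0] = 87.56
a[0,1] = 82.81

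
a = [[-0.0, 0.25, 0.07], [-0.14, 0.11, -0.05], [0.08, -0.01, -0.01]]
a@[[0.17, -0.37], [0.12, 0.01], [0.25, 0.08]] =[[0.05, 0.01], [-0.02, 0.05], [0.01, -0.03]]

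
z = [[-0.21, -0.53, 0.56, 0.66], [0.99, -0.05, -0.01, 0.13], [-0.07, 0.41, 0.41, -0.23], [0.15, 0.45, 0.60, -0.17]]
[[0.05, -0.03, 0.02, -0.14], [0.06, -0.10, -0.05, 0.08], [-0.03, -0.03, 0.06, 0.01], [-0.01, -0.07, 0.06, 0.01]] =z @ [[0.06, -0.10, -0.04, 0.1], [-0.08, -0.03, 0.01, 0.04], [0.03, -0.08, 0.09, -0.06], [0.01, -0.03, -0.05, -0.10]]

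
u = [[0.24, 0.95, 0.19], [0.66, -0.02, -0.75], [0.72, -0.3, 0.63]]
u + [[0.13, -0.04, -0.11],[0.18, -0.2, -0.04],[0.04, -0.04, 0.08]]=[[0.37,0.91,0.08], [0.84,-0.22,-0.79], [0.76,-0.34,0.71]]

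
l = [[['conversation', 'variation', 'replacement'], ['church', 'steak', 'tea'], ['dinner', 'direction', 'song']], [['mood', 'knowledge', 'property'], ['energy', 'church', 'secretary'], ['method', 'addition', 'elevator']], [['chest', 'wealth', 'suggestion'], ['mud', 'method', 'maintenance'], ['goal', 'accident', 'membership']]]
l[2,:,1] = ['wealth', 'method', 'accident']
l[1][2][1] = 'addition'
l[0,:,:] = [['conversation', 'variation', 'replacement'], ['church', 'steak', 'tea'], ['dinner', 'direction', 'song']]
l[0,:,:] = [['conversation', 'variation', 'replacement'], ['church', 'steak', 'tea'], ['dinner', 'direction', 'song']]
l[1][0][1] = 'knowledge'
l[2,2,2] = 'membership'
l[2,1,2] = 'maintenance'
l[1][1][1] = 'church'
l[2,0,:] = ['chest', 'wealth', 'suggestion']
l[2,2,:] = ['goal', 'accident', 'membership']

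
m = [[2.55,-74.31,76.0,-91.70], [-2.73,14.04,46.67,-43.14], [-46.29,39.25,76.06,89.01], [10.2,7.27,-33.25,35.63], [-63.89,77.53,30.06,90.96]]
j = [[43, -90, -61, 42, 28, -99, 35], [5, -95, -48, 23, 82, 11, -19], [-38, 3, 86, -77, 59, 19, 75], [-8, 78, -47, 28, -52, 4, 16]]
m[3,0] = 10.2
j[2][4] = 59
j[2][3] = -77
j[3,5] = 4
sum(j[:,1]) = -104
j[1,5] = 11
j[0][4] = 28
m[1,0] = -2.73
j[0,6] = 35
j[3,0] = -8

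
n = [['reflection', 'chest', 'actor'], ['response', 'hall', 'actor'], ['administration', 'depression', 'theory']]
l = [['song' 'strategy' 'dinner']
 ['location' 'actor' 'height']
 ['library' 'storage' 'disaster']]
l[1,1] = 'actor'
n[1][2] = 'actor'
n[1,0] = 'response'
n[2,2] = 'theory'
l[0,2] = 'dinner'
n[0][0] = 'reflection'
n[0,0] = 'reflection'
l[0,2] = 'dinner'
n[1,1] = 'hall'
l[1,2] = 'height'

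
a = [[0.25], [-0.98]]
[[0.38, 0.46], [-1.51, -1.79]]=a@[[1.54, 1.83]]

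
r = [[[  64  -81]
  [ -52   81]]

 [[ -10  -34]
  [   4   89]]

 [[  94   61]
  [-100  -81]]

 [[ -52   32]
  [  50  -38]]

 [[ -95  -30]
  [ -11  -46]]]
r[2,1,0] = -100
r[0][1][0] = -52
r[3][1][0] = 50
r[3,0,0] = -52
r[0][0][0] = 64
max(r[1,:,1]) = 89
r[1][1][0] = 4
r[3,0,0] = -52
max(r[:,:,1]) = 89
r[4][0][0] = -95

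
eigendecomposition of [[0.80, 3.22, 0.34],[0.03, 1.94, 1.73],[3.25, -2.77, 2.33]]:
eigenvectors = [[(-0.52+0.19j),(-0.52-0.19j),-0.67+0.00j], [-0.20-0.40j,(-0.2+0.4j),(-0.54+0j)], [(0.7+0j),0.70-0.00j,(-0.52+0j)]]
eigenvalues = [(0.71+2.42j), (0.71-2.42j), (3.65+0j)]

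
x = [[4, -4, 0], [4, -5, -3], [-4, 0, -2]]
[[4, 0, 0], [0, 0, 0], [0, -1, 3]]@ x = [[16, -16, 0], [0, 0, 0], [-16, 5, -3]]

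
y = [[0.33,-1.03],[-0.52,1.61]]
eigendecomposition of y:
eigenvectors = [[-0.95,  0.54], [-0.31,  -0.84]]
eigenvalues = [-0.0, 1.94]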